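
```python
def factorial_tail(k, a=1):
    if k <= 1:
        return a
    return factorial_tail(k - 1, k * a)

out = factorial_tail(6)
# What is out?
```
Call trace:
factorial_tail(k=6, a=1)
  factorial_tail(k=5, a=6)
    factorial_tail(k=4, a=30)
      factorial_tail(k=3, a=120)
        factorial_tail(k=2, a=360)
          factorial_tail(k=1, a=720)
          -> return 720
        -> return 720
      -> return 720
    -> return 720
  -> return 720
-> return 720

Final answer: 720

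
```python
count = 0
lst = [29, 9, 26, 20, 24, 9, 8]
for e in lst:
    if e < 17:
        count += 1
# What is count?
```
Trace:
  count=0
  count=0, e=29
  count=1, e=9
  count=1, e=26
  count=1, e=20
  count=1, e=24
  count=2, e=9
  count=3, e=8

Final answer: 3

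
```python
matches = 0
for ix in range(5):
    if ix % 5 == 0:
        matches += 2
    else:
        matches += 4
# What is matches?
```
Trace:
  matches=0
  matches=2, ix=0
  matches=6, ix=1
  matches=10, ix=2
  matches=14, ix=3
  matches=18, ix=4

Final answer: 18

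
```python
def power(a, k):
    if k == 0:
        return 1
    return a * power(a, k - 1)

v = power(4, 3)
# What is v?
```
Call trace:
power(a=4, k=3)
  power(a=4, k=2)
    power(a=4, k=1)
      power(a=4, k=0)
      -> return 1
    -> return 4
  -> return 16
-> return 64

Final answer: 64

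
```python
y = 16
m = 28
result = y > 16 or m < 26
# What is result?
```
Trace:
  y=16
  y=16, m=28
  y=16, m=28, result=False

Final answer: False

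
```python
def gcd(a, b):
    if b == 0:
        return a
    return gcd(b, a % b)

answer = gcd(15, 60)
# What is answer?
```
Call trace:
gcd(a=15, b=60)
  gcd(a=60, b=15)
    gcd(a=15, b=0)
    -> return 15
  -> return 15
-> return 15

Final answer: 15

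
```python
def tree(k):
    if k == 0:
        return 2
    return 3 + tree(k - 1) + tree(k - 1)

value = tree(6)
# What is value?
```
Call trace (a repeated sub-call is expanded the first time; later identical calls just restate its return value):
tree(k=6)
  tree(k=5)
    tree(k=4)
      tree(k=3)
        tree(k=2)
          tree(k=1)
            tree(k=0)
            -> return 2
            tree(k=0)
            -> return 2
          -> return 7
          tree(k=1) -> return 7  (same call as traced above)
        -> return 17
        tree(k=2) -> return 17  (same call as traced above)
      -> return 37
      tree(k=3) -> return 37  (same call as traced above)
    -> return 77
    tree(k=4) -> return 77  (same call as traced above)
  -> return 157
  tree(k=5) -> return 157  (same call as traced above)
-> return 317

Final answer: 317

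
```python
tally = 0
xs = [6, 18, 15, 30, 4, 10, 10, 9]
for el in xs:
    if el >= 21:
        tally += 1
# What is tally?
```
Trace:
  tally=0
  tally=0, el=6
  tally=0, el=18
  tally=0, el=15
  tally=1, el=30
  tally=1, el=4
  tally=1, el=10
  tally=1, el=10
  tally=1, el=9

Final answer: 1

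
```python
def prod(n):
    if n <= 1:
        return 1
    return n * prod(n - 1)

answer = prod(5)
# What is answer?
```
Call trace:
prod(n=5)
  prod(n=4)
    prod(n=3)
      prod(n=2)
        prod(n=1)
        -> return 1
      -> return 2
    -> return 6
  -> return 24
-> return 120

Final answer: 120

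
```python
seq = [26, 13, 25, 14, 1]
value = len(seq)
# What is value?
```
Trace:
  seq=[26, 13, 25, 14, 1]
  seq=[26, 13, 25, 14, 1], value=5

Final answer: 5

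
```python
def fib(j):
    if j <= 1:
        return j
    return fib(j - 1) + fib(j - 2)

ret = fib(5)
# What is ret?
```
Call trace (a repeated sub-call is expanded the first time; later identical calls just restate its return value):
fib(j=5)
  fib(j=4)
    fib(j=3)
      fib(j=2)
        fib(j=1)
        -> return 1
        fib(j=0)
        -> return 0
      -> return 1
      fib(j=1)
      -> return 1
    -> return 2
    fib(j=2) -> return 1  (same call as traced above)
  -> return 3
  fib(j=3) -> return 2  (same call as traced above)
-> return 5

Final answer: 5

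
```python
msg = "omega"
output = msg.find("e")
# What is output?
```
Trace:
  msg='omega'
  msg='omega', output=2

Final answer: 2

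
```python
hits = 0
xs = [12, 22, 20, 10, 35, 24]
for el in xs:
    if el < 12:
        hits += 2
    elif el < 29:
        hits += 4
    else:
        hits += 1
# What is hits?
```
Trace:
  hits=0
  hits=4, el=12
  hits=8, el=22
  hits=12, el=20
  hits=14, el=10
  hits=15, el=35
  hits=19, el=24

Final answer: 19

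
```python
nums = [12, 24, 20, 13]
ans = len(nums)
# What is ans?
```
Trace:
  nums=[12, 24, 20, 13]
  nums=[12, 24, 20, 13], ans=4

Final answer: 4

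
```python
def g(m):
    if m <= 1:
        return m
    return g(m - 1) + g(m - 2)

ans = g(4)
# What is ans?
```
Call trace (a repeated sub-call is expanded the first time; later identical calls just restate its return value):
g(m=4)
  g(m=3)
    g(m=2)
      g(m=1)
      -> return 1
      g(m=0)
      -> return 0
    -> return 1
    g(m=1)
    -> return 1
  -> return 2
  g(m=2) -> return 1  (same call as traced above)
-> return 3

Final answer: 3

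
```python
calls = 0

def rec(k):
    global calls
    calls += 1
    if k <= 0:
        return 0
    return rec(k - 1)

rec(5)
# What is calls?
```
Call trace:
rec(k=5)
  rec(k=4)
    rec(k=3)
      rec(k=2)
        rec(k=1)
          rec(k=0)
          -> return 0
        -> return 0
      -> return 0
    -> return 0
  -> return 0
-> return 0

calls is incremented once per call. rec is entered once for each k = 5, 4, 3, 2, 1, 0 (the k <= 0 call returns without recursing), i.e. 5 + 1 calls.
calls = 6

Final answer: 6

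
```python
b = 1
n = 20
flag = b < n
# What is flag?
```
Trace:
  b=1
  b=1, n=20
  b=1, n=20, flag=True

Final answer: True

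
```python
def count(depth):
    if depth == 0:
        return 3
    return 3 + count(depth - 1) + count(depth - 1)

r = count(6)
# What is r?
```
Call trace (a repeated sub-call is expanded the first time; later identical calls just restate its return value):
count(depth=6)
  count(depth=5)
    count(depth=4)
      count(depth=3)
        count(depth=2)
          count(depth=1)
            count(depth=0)
            -> return 3
            count(depth=0)
            -> return 3
          -> return 9
          count(depth=1) -> return 9  (same call as traced above)
        -> return 21
        count(depth=2) -> return 21  (same call as traced above)
      -> return 45
      count(depth=3) -> return 45  (same call as traced above)
    -> return 93
    count(depth=4) -> return 93  (same call as traced above)
  -> return 189
  count(depth=5) -> return 189  (same call as traced above)
-> return 381

Final answer: 381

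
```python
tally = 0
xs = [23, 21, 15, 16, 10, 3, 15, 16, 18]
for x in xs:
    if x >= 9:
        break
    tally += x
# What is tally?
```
Trace:
  tally=0
  tally=0, x=23

Final answer: 0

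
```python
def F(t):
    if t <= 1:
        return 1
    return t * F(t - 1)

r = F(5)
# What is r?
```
Call trace:
F(t=5)
  F(t=4)
    F(t=3)
      F(t=2)
        F(t=1)
        -> return 1
      -> return 2
    -> return 6
  -> return 24
-> return 120

Final answer: 120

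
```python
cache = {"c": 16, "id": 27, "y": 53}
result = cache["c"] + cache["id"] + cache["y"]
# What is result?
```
Trace:
  cache={'c': 16, 'id': 27, 'y': 53}
  cache={'c': 16, 'id': 27, 'y': 53}, result=96

Final answer: 96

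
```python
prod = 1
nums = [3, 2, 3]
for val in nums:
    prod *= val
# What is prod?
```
Trace:
  prod=1
  prod=3, val=3
  prod=6, val=2
  prod=18, val=3

Final answer: 18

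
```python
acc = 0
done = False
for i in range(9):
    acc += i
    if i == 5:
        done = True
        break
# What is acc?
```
Trace:
  acc=0
  acc=0, done=False
  acc=0, done=False, i=0
  acc=1, done=False, i=1
  acc=3, done=False, i=2
  acc=6, done=False, i=3
  acc=10, done=False, i=4
  acc=15, done=True, i=5

Final answer: 15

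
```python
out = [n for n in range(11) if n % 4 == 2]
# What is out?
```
Trace:
  n=0
  n=1
  n=2
  n=3
  n=4
  n=5
  n=6
  n=7
  n=8
  n=9
  n=10
  out=[2, 6, 10]

Final answer: [2, 6, 10]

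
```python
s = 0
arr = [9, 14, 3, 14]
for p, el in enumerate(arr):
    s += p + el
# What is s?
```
Trace:
  s=0
  s=9, p=0, el=9
  s=24, p=1, el=14
  s=29, p=2, el=3
  s=46, p=3, el=14

Final answer: 46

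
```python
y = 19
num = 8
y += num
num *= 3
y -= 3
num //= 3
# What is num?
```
Trace:
  y=19
  y=19, num=8
  y=27, num=8
  y=27, num=24
  y=24, num=24
  y=24, num=8

Final answer: 8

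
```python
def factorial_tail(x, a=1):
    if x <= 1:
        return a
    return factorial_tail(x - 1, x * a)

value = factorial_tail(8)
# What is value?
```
Call trace:
factorial_tail(x=8, a=1)
  factorial_tail(x=7, a=8)
    factorial_tail(x=6, a=56)
      factorial_tail(x=5, a=336)
        factorial_tail(x=4, a=1680)
          factorial_tail(x=3, a=6720)
            factorial_tail(x=2, a=20160)
              factorial_tail(x=1, a=40320)
              -> return 40320
            -> return 40320
          -> return 40320
        -> return 40320
      -> return 40320
    -> return 40320
  -> return 40320
-> return 40320

Final answer: 40320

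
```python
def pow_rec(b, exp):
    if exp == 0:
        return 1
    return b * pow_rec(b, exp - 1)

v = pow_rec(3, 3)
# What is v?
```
Call trace:
pow_rec(b=3, exp=3)
  pow_rec(b=3, exp=2)
    pow_rec(b=3, exp=1)
      pow_rec(b=3, exp=0)
      -> return 1
    -> return 3
  -> return 9
-> return 27

Final answer: 27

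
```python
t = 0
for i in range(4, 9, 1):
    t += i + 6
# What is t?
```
Trace:
  t=0
  t=10, i=4
  t=21, i=5
  t=33, i=6
  t=46, i=7
  t=60, i=8

Final answer: 60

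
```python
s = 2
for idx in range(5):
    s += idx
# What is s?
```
Trace:
  s=2
  s=2, idx=0
  s=3, idx=1
  s=5, idx=2
  s=8, idx=3
  s=12, idx=4

Final answer: 12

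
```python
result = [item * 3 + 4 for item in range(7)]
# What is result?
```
Trace:
  item=0
  item=1
  item=2
  item=3
  item=4
  item=5
  item=6
  result=[4, 7, 10, 13, 16, 19, 22]

Final answer: [4, 7, 10, 13, 16, 19, 22]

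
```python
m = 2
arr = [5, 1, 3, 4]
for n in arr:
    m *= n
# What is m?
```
Trace:
  m=2
  m=10, n=5
  m=10, n=1
  m=30, n=3
  m=120, n=4

Final answer: 120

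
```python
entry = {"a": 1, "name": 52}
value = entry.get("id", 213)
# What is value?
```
Trace:
  entry={'a': 1, 'name': 52}
  entry={'a': 1, 'name': 52}, value=213

Final answer: 213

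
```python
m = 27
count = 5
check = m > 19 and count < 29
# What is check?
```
Trace:
  m=27
  m=27, count=5
  m=27, count=5, check=True

Final answer: True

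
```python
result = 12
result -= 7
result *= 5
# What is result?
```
Trace:
  result=12
  result=5
  result=25

Final answer: 25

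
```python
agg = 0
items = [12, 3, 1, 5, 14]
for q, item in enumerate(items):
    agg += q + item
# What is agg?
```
Trace:
  agg=0
  agg=12, q=0, item=12
  agg=16, q=1, item=3
  agg=19, q=2, item=1
  agg=27, q=3, item=5
  agg=45, q=4, item=14

Final answer: 45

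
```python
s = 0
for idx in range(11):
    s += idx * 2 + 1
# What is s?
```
Trace:
  s=0
  s=1, idx=0
  s=4, idx=1
  s=9, idx=2
  s=16, idx=3
  s=25, idx=4
  s=36, idx=5
  s=49, idx=6
  s=64, idx=7
  s=81, idx=8
  s=100, idx=9
  s=121, idx=10

Final answer: 121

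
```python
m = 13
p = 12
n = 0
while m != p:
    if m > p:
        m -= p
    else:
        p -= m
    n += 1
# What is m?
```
Trace:
  m=13
  m=13, p=12
  m=13, p=12, n=0
  m=1, p=12, n=1
  m=1, p=11, n=2
  m=1, p=10, n=3
  m=1, p=9, n=4
  m=1, p=8, n=5
  m=1, p=7, n=6
  m=1, p=6, n=7
  m=1, p=5, n=8
  m=1, p=4, n=9
  m=1, p=3, n=10
  m=1, p=2, n=11
  m=1, p=1, n=12

Final answer: 1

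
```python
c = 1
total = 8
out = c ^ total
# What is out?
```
Trace:
  c=1
  c=1, total=8
  c=1, total=8, out=9

Final answer: 9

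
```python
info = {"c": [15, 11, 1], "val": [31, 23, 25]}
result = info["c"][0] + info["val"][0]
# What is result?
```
Trace:
  info={'c': [15, 11, 1], 'val': [31, 23, 25]}
  info={'c': [15, 11, 1], 'val': [31, 23, 25]}, result=46

Final answer: 46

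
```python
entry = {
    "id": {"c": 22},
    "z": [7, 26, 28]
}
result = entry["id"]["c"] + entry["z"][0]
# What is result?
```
Trace:
  entry={'id': {'c': 22}, 'z': [7, 26, 28]}
  entry={'id': {'c': 22}, 'z': [7, 26, 28]}, result=29

Final answer: 29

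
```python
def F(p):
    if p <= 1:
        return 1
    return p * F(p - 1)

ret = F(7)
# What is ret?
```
Call trace:
F(p=7)
  F(p=6)
    F(p=5)
      F(p=4)
        F(p=3)
          F(p=2)
            F(p=1)
            -> return 1
          -> return 2
        -> return 6
      -> return 24
    -> return 120
  -> return 720
-> return 5040

Final answer: 5040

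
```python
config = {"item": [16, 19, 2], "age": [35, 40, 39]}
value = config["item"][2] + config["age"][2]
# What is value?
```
Trace:
  config={'item': [16, 19, 2], 'age': [35, 40, 39]}
  config={'item': [16, 19, 2], 'age': [35, 40, 39]}, value=41

Final answer: 41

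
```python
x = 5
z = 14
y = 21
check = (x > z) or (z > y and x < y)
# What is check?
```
Trace:
  x=5
  x=5, z=14
  x=5, z=14, y=21
  x=5, z=14, y=21, check=False

Final answer: False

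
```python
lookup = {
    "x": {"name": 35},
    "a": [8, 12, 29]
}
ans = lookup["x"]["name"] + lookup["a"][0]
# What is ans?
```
Trace:
  lookup={'x': {'name': 35}, 'a': [8, 12, 29]}
  lookup={'x': {'name': 35}, 'a': [8, 12, 29]}, ans=43

Final answer: 43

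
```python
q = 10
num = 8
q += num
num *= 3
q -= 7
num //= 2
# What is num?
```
Trace:
  q=10
  q=10, num=8
  q=18, num=8
  q=18, num=24
  q=11, num=24
  q=11, num=12

Final answer: 12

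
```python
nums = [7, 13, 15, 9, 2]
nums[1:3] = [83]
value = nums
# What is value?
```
Trace:
  nums=[7, 13, 15, 9, 2]
  nums=[7, 83, 9, 2]
  nums=[7, 83, 9, 2], value=[7, 83, 9, 2]

Final answer: [7, 83, 9, 2]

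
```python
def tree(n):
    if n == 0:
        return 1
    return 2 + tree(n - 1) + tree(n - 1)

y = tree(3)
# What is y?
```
Call trace (a repeated sub-call is expanded the first time; later identical calls just restate its return value):
tree(n=3)
  tree(n=2)
    tree(n=1)
      tree(n=0)
      -> return 1
      tree(n=0)
      -> return 1
    -> return 4
    tree(n=1) -> return 4  (same call as traced above)
  -> return 10
  tree(n=2) -> return 10  (same call as traced above)
-> return 22

Final answer: 22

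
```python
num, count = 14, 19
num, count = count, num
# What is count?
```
Trace:
  num=14, count=19
  num=19, count=14

Final answer: 14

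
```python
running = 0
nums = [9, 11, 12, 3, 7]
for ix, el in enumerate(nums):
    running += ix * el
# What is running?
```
Trace:
  running=0
  running=0, ix=0, el=9
  running=11, ix=1, el=11
  running=35, ix=2, el=12
  running=44, ix=3, el=3
  running=72, ix=4, el=7

Final answer: 72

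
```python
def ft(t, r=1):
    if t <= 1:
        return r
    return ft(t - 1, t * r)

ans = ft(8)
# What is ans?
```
Call trace:
ft(t=8, r=1)
  ft(t=7, r=8)
    ft(t=6, r=56)
      ft(t=5, r=336)
        ft(t=4, r=1680)
          ft(t=3, r=6720)
            ft(t=2, r=20160)
              ft(t=1, r=40320)
              -> return 40320
            -> return 40320
          -> return 40320
        -> return 40320
      -> return 40320
    -> return 40320
  -> return 40320
-> return 40320

Final answer: 40320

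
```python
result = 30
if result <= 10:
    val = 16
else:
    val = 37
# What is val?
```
Trace:
  result=30
  result=30, val=37

Final answer: 37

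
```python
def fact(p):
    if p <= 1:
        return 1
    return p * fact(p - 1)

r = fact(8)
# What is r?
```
Call trace:
fact(p=8)
  fact(p=7)
    fact(p=6)
      fact(p=5)
        fact(p=4)
          fact(p=3)
            fact(p=2)
              fact(p=1)
              -> return 1
            -> return 2
          -> return 6
        -> return 24
      -> return 120
    -> return 720
  -> return 5040
-> return 40320

Final answer: 40320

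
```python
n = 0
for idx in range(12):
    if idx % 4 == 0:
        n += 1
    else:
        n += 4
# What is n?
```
Trace:
  n=0
  n=1, idx=0
  n=5, idx=1
  n=9, idx=2
  n=13, idx=3
  n=14, idx=4
  n=18, idx=5
  n=22, idx=6
  n=26, idx=7
  n=27, idx=8
  n=31, idx=9
  n=35, idx=10
  n=39, idx=11

Final answer: 39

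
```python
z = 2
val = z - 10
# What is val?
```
Trace:
  z=2
  z=2, val=-8

Final answer: -8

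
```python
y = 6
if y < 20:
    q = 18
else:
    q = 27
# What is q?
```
Trace:
  y=6
  y=6, q=18

Final answer: 18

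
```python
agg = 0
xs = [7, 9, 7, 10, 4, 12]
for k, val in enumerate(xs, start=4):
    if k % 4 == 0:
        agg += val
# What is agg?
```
Trace:
  agg=0
  agg=7, k=4, val=7
  agg=7, k=5, val=9
  agg=7, k=6, val=7
  agg=7, k=7, val=10
  agg=11, k=8, val=4
  agg=11, k=9, val=12

Final answer: 11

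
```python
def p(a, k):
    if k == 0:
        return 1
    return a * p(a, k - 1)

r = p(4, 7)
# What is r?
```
Call trace:
p(a=4, k=7)
  p(a=4, k=6)
    p(a=4, k=5)
      p(a=4, k=4)
        p(a=4, k=3)
          p(a=4, k=2)
            p(a=4, k=1)
              p(a=4, k=0)
              -> return 1
            -> return 4
          -> return 16
        -> return 64
      -> return 256
    -> return 1024
  -> return 4096
-> return 16384

Final answer: 16384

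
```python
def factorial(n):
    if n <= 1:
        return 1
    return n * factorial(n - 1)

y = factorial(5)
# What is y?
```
Call trace:
factorial(n=5)
  factorial(n=4)
    factorial(n=3)
      factorial(n=2)
        factorial(n=1)
        -> return 1
      -> return 2
    -> return 6
  -> return 24
-> return 120

Final answer: 120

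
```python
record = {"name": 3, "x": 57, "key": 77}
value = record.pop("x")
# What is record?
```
Trace:
  record={'name': 3, 'x': 57, 'key': 77}
  record={'name': 3, 'key': 77}, value=57

Final answer: {'name': 3, 'key': 77}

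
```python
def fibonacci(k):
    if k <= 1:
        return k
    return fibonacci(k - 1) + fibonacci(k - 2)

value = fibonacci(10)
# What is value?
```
Call trace (a repeated sub-call is expanded the first time; later identical calls just restate its return value):
fibonacci(k=10)
  fibonacci(k=9)
    fibonacci(k=8)
      fibonacci(k=7)
        fibonacci(k=6)
          fibonacci(k=5)
            fibonacci(k=4)
              fibonacci(k=3)
                fibonacci(k=2)
                  fibonacci(k=1)
                  -> return 1
                  fibonacci(k=0)
                  -> return 0
                -> return 1
                fibonacci(k=1)
                -> return 1
              -> return 2
              fibonacci(k=2) -> return 1  (same call as traced above)
            -> return 3
            fibonacci(k=3) -> return 2  (same call as traced above)
          -> return 5
          fibonacci(k=4) -> return 3  (same call as traced above)
        -> return 8
        fibonacci(k=5) -> return 5  (same call as traced above)
      -> return 13
      fibonacci(k=6) -> return 8  (same call as traced above)
    -> return 21
    fibonacci(k=7) -> return 13  (same call as traced above)
  -> return 34
  fibonacci(k=8) -> return 21  (same call as traced above)
-> return 55

Final answer: 55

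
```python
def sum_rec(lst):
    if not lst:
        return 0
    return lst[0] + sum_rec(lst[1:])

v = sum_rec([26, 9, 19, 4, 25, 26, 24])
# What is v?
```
Call trace:
sum_rec(lst=[26, 9, 19, 4, 25, 26, 24])
  sum_rec(lst=[9, 19, 4, 25, 26, 24])
    sum_rec(lst=[19, 4, 25, 26, 24])
      sum_rec(lst=[4, 25, 26, 24])
        sum_rec(lst=[25, 26, 24])
          sum_rec(lst=[26, 24])
            sum_rec(lst=[24])
              sum_rec(lst=[])
              -> return 0
            -> return 24
          -> return 50
        -> return 75
      -> return 79
    -> return 98
  -> return 107
-> return 133

Final answer: 133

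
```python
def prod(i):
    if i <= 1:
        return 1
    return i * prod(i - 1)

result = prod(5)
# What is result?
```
Call trace:
prod(i=5)
  prod(i=4)
    prod(i=3)
      prod(i=2)
        prod(i=1)
        -> return 1
      -> return 2
    -> return 6
  -> return 24
-> return 120

Final answer: 120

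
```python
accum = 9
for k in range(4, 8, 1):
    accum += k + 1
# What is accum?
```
Trace:
  accum=9
  accum=14, k=4
  accum=20, k=5
  accum=27, k=6
  accum=35, k=7

Final answer: 35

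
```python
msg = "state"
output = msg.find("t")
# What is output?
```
Trace:
  msg='state'
  msg='state', output=1

Final answer: 1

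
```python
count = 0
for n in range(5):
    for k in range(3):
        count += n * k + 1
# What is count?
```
Trace:
  count=0
  count=1, n=0, k=0
  count=2, n=0, k=1
  count=3, n=0, k=2
  count=4, n=1, k=0
  count=6, n=1, k=1
  count=9, n=1, k=2
  count=10, n=2, k=0
  count=13, n=2, k=1
  count=18, n=2, k=2
  count=19, n=3, k=0
  count=23, n=3, k=1
  count=30, n=3, k=2
  count=31, n=4, k=0
  count=36, n=4, k=1
  count=45, n=4, k=2

Final answer: 45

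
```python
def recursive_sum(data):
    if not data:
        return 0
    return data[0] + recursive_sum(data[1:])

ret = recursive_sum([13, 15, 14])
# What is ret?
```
Call trace:
recursive_sum(data=[13, 15, 14])
  recursive_sum(data=[15, 14])
    recursive_sum(data=[14])
      recursive_sum(data=[])
      -> return 0
    -> return 14
  -> return 29
-> return 42

Final answer: 42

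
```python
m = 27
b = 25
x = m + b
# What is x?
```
Trace:
  m=27
  m=27, b=25
  m=27, b=25, x=52

Final answer: 52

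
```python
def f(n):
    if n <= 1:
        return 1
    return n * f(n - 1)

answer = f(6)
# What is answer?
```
Call trace:
f(n=6)
  f(n=5)
    f(n=4)
      f(n=3)
        f(n=2)
          f(n=1)
          -> return 1
        -> return 2
      -> return 6
    -> return 24
  -> return 120
-> return 720

Final answer: 720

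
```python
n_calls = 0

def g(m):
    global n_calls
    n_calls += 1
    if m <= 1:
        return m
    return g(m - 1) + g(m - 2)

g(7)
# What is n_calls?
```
Call trace (a repeated sub-call is expanded the first time; later identical calls just restate its return value):
g(m=7)
  g(m=6)
    g(m=5)
      g(m=4)
        g(m=3)
          g(m=2)
            g(m=1)
            -> return 1
            g(m=0)
            -> return 0
          -> return 1
          g(m=1)
          -> return 1
        -> return 2
        g(m=2) -> return 1  (same call as traced above)
      -> return 3
      g(m=3) -> return 2  (same call as traced above)
    -> return 5
    g(m=4) -> return 3  (same call as traced above)
  -> return 8
  g(m=5) -> return 5  (same call as traced above)
-> return 13

n_calls is incremented once per call, so count the calls in each subtree. Let C(m) = number of calls made by g(m).
C(0) = C(1) = 1 (base case, no recursion); C(m) = 1 + C(m - 1) + C(m - 2) otherwise.
C(2) = 1 + C(1) + C(0) = 1 + 1 + 1 = 3
C(3) = 1 + C(2) + C(1) = 1 + 3 + 1 = 5
C(4) = 1 + C(3) + C(2) = 1 + 5 + 3 = 9
C(5) = 1 + C(4) + C(3) = 1 + 9 + 5 = 15
C(6) = 1 + C(5) + C(4) = 1 + 15 + 9 = 25
C(7) = 1 + C(6) + C(5) = 1 + 25 + 15 = 41
n_calls = C(7) = 41

Final answer: 41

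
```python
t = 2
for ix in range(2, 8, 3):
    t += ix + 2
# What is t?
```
Trace:
  t=2
  t=6, ix=2
  t=13, ix=5

Final answer: 13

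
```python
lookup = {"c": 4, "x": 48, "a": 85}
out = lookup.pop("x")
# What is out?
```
Trace:
  lookup={'c': 4, 'x': 48, 'a': 85}
  lookup={'c': 4, 'a': 85}, out=48

Final answer: 48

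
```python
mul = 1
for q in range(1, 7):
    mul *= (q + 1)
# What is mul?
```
Trace:
  mul=1
  mul=2, q=1
  mul=6, q=2
  mul=24, q=3
  mul=120, q=4
  mul=720, q=5
  mul=5040, q=6

Final answer: 5040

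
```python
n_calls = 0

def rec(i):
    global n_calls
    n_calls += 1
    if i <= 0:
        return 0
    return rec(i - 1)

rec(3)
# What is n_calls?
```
Call trace:
rec(i=3)
  rec(i=2)
    rec(i=1)
      rec(i=0)
      -> return 0
    -> return 0
  -> return 0
-> return 0

n_calls is incremented once per call. rec is entered once for each i = 3, 2, 1, 0 (the i <= 0 call returns without recursing), i.e. 3 + 1 calls.
n_calls = 4

Final answer: 4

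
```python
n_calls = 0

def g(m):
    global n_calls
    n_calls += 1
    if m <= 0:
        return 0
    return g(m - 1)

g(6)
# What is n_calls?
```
Call trace:
g(m=6)
  g(m=5)
    g(m=4)
      g(m=3)
        g(m=2)
          g(m=1)
            g(m=0)
            -> return 0
          -> return 0
        -> return 0
      -> return 0
    -> return 0
  -> return 0
-> return 0

n_calls is incremented once per call. g is entered once for each m = 6, 5, 4, 3, 2, 1, 0 (the m <= 0 call returns without recursing), i.e. 6 + 1 calls.
n_calls = 7

Final answer: 7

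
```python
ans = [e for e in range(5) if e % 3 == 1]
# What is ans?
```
Trace:
  e=0
  e=1
  e=2
  e=3
  e=4
  ans=[1, 4]

Final answer: [1, 4]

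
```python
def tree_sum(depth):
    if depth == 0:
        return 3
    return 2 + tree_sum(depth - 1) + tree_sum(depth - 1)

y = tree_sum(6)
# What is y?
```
Call trace (a repeated sub-call is expanded the first time; later identical calls just restate its return value):
tree_sum(depth=6)
  tree_sum(depth=5)
    tree_sum(depth=4)
      tree_sum(depth=3)
        tree_sum(depth=2)
          tree_sum(depth=1)
            tree_sum(depth=0)
            -> return 3
            tree_sum(depth=0)
            -> return 3
          -> return 8
          tree_sum(depth=1) -> return 8  (same call as traced above)
        -> return 18
        tree_sum(depth=2) -> return 18  (same call as traced above)
      -> return 38
      tree_sum(depth=3) -> return 38  (same call as traced above)
    -> return 78
    tree_sum(depth=4) -> return 78  (same call as traced above)
  -> return 158
  tree_sum(depth=5) -> return 158  (same call as traced above)
-> return 318

Final answer: 318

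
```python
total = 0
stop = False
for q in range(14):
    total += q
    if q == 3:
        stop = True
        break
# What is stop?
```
Trace:
  total=0
  total=0, stop=False
  total=0, stop=False, q=0
  total=1, stop=False, q=1
  total=3, stop=False, q=2
  total=6, stop=True, q=3

Final answer: True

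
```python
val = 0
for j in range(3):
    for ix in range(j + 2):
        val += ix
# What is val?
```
Trace:
  val=0
  val=0, j=0, ix=0
  val=1, j=0, ix=1
  val=1, j=1, ix=0
  val=2, j=1, ix=1
  val=4, j=1, ix=2
  val=4, j=2, ix=0
  val=5, j=2, ix=1
  val=7, j=2, ix=2
  val=10, j=2, ix=3

Final answer: 10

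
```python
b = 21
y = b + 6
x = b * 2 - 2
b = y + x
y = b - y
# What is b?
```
Trace:
  b=21
  b=21, y=27
  b=21, y=27, x=40
  b=67, y=27, x=40
  b=67, y=40, x=40

Final answer: 67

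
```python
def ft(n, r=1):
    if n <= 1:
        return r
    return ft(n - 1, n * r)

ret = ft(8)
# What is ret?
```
Call trace:
ft(n=8, r=1)
  ft(n=7, r=8)
    ft(n=6, r=56)
      ft(n=5, r=336)
        ft(n=4, r=1680)
          ft(n=3, r=6720)
            ft(n=2, r=20160)
              ft(n=1, r=40320)
              -> return 40320
            -> return 40320
          -> return 40320
        -> return 40320
      -> return 40320
    -> return 40320
  -> return 40320
-> return 40320

Final answer: 40320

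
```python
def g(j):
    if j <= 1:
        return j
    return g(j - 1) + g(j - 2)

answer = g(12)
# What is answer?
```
Call trace (a repeated sub-call is expanded the first time; later identical calls just restate its return value):
g(j=12)
  g(j=11)
    g(j=10)
      g(j=9)
        g(j=8)
          g(j=7)
            g(j=6)
              g(j=5)
                g(j=4)
                  g(j=3)
                    g(j=2)
                      g(j=1)
                      -> return 1
                      g(j=0)
                      -> return 0
                    -> return 1
                    g(j=1)
                    -> return 1
                  -> return 2
                  g(j=2) -> return 1  (same call as traced above)
                -> return 3
                g(j=3) -> return 2  (same call as traced above)
              -> return 5
              g(j=4) -> return 3  (same call as traced above)
            -> return 8
            g(j=5) -> return 5  (same call as traced above)
          -> return 13
          g(j=6) -> return 8  (same call as traced above)
        -> return 21
        g(j=7) -> return 13  (same call as traced above)
      -> return 34
      g(j=8) -> return 21  (same call as traced above)
    -> return 55
    g(j=9) -> return 34  (same call as traced above)
  -> return 89
  g(j=10) -> return 55  (same call as traced above)
-> return 144

Final answer: 144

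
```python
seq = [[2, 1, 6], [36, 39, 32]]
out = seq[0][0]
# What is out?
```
Trace:
  seq=[[2, 1, 6], [36, 39, 32]]
  seq=[[2, 1, 6], [36, 39, 32]], out=2

Final answer: 2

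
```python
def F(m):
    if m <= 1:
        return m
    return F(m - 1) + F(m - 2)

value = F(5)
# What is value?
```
Call trace (a repeated sub-call is expanded the first time; later identical calls just restate its return value):
F(m=5)
  F(m=4)
    F(m=3)
      F(m=2)
        F(m=1)
        -> return 1
        F(m=0)
        -> return 0
      -> return 1
      F(m=1)
      -> return 1
    -> return 2
    F(m=2) -> return 1  (same call as traced above)
  -> return 3
  F(m=3) -> return 2  (same call as traced above)
-> return 5

Final answer: 5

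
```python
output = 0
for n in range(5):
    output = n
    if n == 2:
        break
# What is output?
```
Trace:
  output=0
  output=0, n=0
  output=1, n=1
  output=2, n=2

Final answer: 2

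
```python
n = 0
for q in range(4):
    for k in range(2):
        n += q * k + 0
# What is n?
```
Trace:
  n=0
  n=0, q=0, k=0
  n=0, q=0, k=1
  n=0, q=1, k=0
  n=1, q=1, k=1
  n=1, q=2, k=0
  n=3, q=2, k=1
  n=3, q=3, k=0
  n=6, q=3, k=1

Final answer: 6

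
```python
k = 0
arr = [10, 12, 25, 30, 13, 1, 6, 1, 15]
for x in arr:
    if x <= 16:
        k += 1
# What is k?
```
Trace:
  k=0
  k=1, x=10
  k=2, x=12
  k=2, x=25
  k=2, x=30
  k=3, x=13
  k=4, x=1
  k=5, x=6
  k=6, x=1
  k=7, x=15

Final answer: 7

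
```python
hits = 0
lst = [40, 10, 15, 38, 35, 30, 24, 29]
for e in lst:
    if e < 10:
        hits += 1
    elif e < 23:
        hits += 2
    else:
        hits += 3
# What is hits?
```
Trace:
  hits=0
  hits=3, e=40
  hits=5, e=10
  hits=7, e=15
  hits=10, e=38
  hits=13, e=35
  hits=16, e=30
  hits=19, e=24
  hits=22, e=29

Final answer: 22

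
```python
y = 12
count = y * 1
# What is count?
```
Trace:
  y=12
  y=12, count=12

Final answer: 12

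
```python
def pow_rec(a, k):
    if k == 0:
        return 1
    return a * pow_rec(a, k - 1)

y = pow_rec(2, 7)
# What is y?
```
Call trace:
pow_rec(a=2, k=7)
  pow_rec(a=2, k=6)
    pow_rec(a=2, k=5)
      pow_rec(a=2, k=4)
        pow_rec(a=2, k=3)
          pow_rec(a=2, k=2)
            pow_rec(a=2, k=1)
              pow_rec(a=2, k=0)
              -> return 1
            -> return 2
          -> return 4
        -> return 8
      -> return 16
    -> return 32
  -> return 64
-> return 128

Final answer: 128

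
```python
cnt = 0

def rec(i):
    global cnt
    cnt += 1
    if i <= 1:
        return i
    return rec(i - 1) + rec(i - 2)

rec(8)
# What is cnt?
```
Call trace (a repeated sub-call is expanded the first time; later identical calls just restate its return value):
rec(i=8)
  rec(i=7)
    rec(i=6)
      rec(i=5)
        rec(i=4)
          rec(i=3)
            rec(i=2)
              rec(i=1)
              -> return 1
              rec(i=0)
              -> return 0
            -> return 1
            rec(i=1)
            -> return 1
          -> return 2
          rec(i=2) -> return 1  (same call as traced above)
        -> return 3
        rec(i=3) -> return 2  (same call as traced above)
      -> return 5
      rec(i=4) -> return 3  (same call as traced above)
    -> return 8
    rec(i=5) -> return 5  (same call as traced above)
  -> return 13
  rec(i=6) -> return 8  (same call as traced above)
-> return 21

cnt is incremented once per call, so count the calls in each subtree. Let C(i) = number of calls made by rec(i).
C(0) = C(1) = 1 (base case, no recursion); C(i) = 1 + C(i - 1) + C(i - 2) otherwise.
C(2) = 1 + C(1) + C(0) = 1 + 1 + 1 = 3
C(3) = 1 + C(2) + C(1) = 1 + 3 + 1 = 5
C(4) = 1 + C(3) + C(2) = 1 + 5 + 3 = 9
C(5) = 1 + C(4) + C(3) = 1 + 9 + 5 = 15
C(6) = 1 + C(5) + C(4) = 1 + 15 + 9 = 25
C(7) = 1 + C(6) + C(5) = 1 + 25 + 15 = 41
C(8) = 1 + C(7) + C(6) = 1 + 41 + 25 = 67
cnt = C(8) = 67

Final answer: 67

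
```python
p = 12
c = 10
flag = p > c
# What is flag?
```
Trace:
  p=12
  p=12, c=10
  p=12, c=10, flag=True

Final answer: True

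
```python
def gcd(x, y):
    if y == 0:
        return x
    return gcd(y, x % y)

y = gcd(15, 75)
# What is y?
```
Call trace:
gcd(x=15, y=75)
  gcd(x=75, y=15)
    gcd(x=15, y=0)
    -> return 15
  -> return 15
-> return 15

Final answer: 15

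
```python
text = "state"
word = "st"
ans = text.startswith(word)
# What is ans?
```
Trace:
  text='state'
  text='state', word='st'
  text='state', word='st', ans=True

Final answer: True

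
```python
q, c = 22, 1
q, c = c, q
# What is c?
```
Trace:
  q=22, c=1
  q=1, c=22

Final answer: 22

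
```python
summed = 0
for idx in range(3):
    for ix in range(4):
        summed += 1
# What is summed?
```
Trace:
  summed=0
  summed=1, idx=0, ix=0
  summed=2, idx=0, ix=1
  summed=3, idx=0, ix=2
  summed=4, idx=0, ix=3
  summed=5, idx=1, ix=0
  summed=6, idx=1, ix=1
  summed=7, idx=1, ix=2
  summed=8, idx=1, ix=3
  summed=9, idx=2, ix=0
  summed=10, idx=2, ix=1
  summed=11, idx=2, ix=2
  summed=12, idx=2, ix=3

Final answer: 12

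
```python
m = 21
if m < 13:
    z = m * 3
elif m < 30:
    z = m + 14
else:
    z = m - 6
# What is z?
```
Trace:
  m=21
  m=21, z=35

Final answer: 35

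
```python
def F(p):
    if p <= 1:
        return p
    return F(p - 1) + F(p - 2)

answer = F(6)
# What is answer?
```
Call trace (a repeated sub-call is expanded the first time; later identical calls just restate its return value):
F(p=6)
  F(p=5)
    F(p=4)
      F(p=3)
        F(p=2)
          F(p=1)
          -> return 1
          F(p=0)
          -> return 0
        -> return 1
        F(p=1)
        -> return 1
      -> return 2
      F(p=2) -> return 1  (same call as traced above)
    -> return 3
    F(p=3) -> return 2  (same call as traced above)
  -> return 5
  F(p=4) -> return 3  (same call as traced above)
-> return 8

Final answer: 8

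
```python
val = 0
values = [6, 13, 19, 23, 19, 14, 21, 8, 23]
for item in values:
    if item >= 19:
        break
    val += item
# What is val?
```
Trace:
  val=0
  val=6, item=6
  val=19, item=13
  val=19, item=19

Final answer: 19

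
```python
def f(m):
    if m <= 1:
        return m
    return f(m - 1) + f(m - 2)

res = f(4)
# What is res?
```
Call trace (a repeated sub-call is expanded the first time; later identical calls just restate its return value):
f(m=4)
  f(m=3)
    f(m=2)
      f(m=1)
      -> return 1
      f(m=0)
      -> return 0
    -> return 1
    f(m=1)
    -> return 1
  -> return 2
  f(m=2) -> return 1  (same call as traced above)
-> return 3

Final answer: 3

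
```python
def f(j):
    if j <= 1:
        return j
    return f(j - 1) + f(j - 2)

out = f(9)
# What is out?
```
Call trace (a repeated sub-call is expanded the first time; later identical calls just restate its return value):
f(j=9)
  f(j=8)
    f(j=7)
      f(j=6)
        f(j=5)
          f(j=4)
            f(j=3)
              f(j=2)
                f(j=1)
                -> return 1
                f(j=0)
                -> return 0
              -> return 1
              f(j=1)
              -> return 1
            -> return 2
            f(j=2) -> return 1  (same call as traced above)
          -> return 3
          f(j=3) -> return 2  (same call as traced above)
        -> return 5
        f(j=4) -> return 3  (same call as traced above)
      -> return 8
      f(j=5) -> return 5  (same call as traced above)
    -> return 13
    f(j=6) -> return 8  (same call as traced above)
  -> return 21
  f(j=7) -> return 13  (same call as traced above)
-> return 34

Final answer: 34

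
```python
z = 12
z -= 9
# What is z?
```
Trace:
  z=12
  z=3

Final answer: 3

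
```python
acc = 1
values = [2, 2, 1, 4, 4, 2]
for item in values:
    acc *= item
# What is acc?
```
Trace:
  acc=1
  acc=2, item=2
  acc=4, item=2
  acc=4, item=1
  acc=16, item=4
  acc=64, item=4
  acc=128, item=2

Final answer: 128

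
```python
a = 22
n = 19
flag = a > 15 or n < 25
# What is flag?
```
Trace:
  a=22
  a=22, n=19
  a=22, n=19, flag=True

Final answer: True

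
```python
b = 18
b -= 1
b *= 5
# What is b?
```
Trace:
  b=18
  b=17
  b=85

Final answer: 85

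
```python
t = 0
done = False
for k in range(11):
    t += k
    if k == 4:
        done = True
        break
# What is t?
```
Trace:
  t=0
  t=0, done=False
  t=0, done=False, k=0
  t=1, done=False, k=1
  t=3, done=False, k=2
  t=6, done=False, k=3
  t=10, done=True, k=4

Final answer: 10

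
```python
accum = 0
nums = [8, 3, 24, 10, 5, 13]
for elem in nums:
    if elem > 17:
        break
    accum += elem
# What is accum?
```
Trace:
  accum=0
  accum=8, elem=8
  accum=11, elem=3
  accum=11, elem=24

Final answer: 11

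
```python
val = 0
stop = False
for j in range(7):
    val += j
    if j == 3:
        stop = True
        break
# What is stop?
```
Trace:
  val=0
  val=0, stop=False
  val=0, stop=False, j=0
  val=1, stop=False, j=1
  val=3, stop=False, j=2
  val=6, stop=True, j=3

Final answer: True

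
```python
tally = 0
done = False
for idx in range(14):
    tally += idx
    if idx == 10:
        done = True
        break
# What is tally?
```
Trace:
  tally=0
  tally=0, done=False
  tally=0, done=False, idx=0
  tally=1, done=False, idx=1
  tally=3, done=False, idx=2
  tally=6, done=False, idx=3
  tally=10, done=False, idx=4
  tally=15, done=False, idx=5
  tally=21, done=False, idx=6
  tally=28, done=False, idx=7
  tally=36, done=False, idx=8
  tally=45, done=False, idx=9
  tally=55, done=True, idx=10

Final answer: 55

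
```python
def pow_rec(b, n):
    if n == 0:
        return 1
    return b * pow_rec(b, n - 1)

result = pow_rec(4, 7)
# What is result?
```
Call trace:
pow_rec(b=4, n=7)
  pow_rec(b=4, n=6)
    pow_rec(b=4, n=5)
      pow_rec(b=4, n=4)
        pow_rec(b=4, n=3)
          pow_rec(b=4, n=2)
            pow_rec(b=4, n=1)
              pow_rec(b=4, n=0)
              -> return 1
            -> return 4
          -> return 16
        -> return 64
      -> return 256
    -> return 1024
  -> return 4096
-> return 16384

Final answer: 16384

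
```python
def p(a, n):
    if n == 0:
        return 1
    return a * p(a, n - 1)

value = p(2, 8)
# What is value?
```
Call trace:
p(a=2, n=8)
  p(a=2, n=7)
    p(a=2, n=6)
      p(a=2, n=5)
        p(a=2, n=4)
          p(a=2, n=3)
            p(a=2, n=2)
              p(a=2, n=1)
                p(a=2, n=0)
                -> return 1
              -> return 2
            -> return 4
          -> return 8
        -> return 16
      -> return 32
    -> return 64
  -> return 128
-> return 256

Final answer: 256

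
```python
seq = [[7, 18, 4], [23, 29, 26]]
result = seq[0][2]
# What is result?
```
Trace:
  seq=[[7, 18, 4], [23, 29, 26]]
  seq=[[7, 18, 4], [23, 29, 26]], result=4

Final answer: 4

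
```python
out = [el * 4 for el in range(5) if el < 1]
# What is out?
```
Trace:
  el=0
  el=1
  el=2
  el=3
  el=4
  out=[0]

Final answer: [0]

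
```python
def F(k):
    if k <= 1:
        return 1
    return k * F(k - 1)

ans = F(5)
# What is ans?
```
Call trace:
F(k=5)
  F(k=4)
    F(k=3)
      F(k=2)
        F(k=1)
        -> return 1
      -> return 2
    -> return 6
  -> return 24
-> return 120

Final answer: 120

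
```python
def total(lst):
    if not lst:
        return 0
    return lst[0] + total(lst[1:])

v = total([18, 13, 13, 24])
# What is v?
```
Call trace:
total(lst=[18, 13, 13, 24])
  total(lst=[13, 13, 24])
    total(lst=[13, 24])
      total(lst=[24])
        total(lst=[])
        -> return 0
      -> return 24
    -> return 37
  -> return 50
-> return 68

Final answer: 68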